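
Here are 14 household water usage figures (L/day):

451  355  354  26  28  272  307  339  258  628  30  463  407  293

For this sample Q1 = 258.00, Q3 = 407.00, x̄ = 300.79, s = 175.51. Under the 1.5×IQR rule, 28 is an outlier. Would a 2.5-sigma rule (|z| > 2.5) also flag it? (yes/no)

z = (28 − 300.79) / 175.51 = -1.55.
|z| = 1.55 ≤ 2.5.

no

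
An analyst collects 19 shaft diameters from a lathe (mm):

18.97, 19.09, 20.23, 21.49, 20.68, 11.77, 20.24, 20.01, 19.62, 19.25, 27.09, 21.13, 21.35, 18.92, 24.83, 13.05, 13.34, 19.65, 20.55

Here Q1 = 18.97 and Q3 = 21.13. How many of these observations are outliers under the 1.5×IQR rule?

IQR = 2.16; fences at 18.97 − 3.24 = 15.73 and 21.13 + 3.24 = 24.37.
Outside the cutoffs: 11.77, 13.05, 13.34, 24.83, 27.09.

5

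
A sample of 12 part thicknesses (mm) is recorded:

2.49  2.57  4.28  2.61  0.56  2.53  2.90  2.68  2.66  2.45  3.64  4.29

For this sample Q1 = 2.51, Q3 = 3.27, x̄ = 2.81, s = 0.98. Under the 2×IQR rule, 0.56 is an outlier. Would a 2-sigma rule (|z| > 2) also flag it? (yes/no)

yes

z = (0.56 − 2.81) / 0.98 = -2.30.
|z| = 2.30 > 2.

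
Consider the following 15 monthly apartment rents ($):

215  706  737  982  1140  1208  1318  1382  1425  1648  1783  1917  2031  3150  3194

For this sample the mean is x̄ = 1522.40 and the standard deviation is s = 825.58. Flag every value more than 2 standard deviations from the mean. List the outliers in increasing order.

3194

Cutoffs at x̄ ± 2s: 1522.40 ± 2·825.58 = [-128.76, 3173.56].
3194: z = 2.02, |z| > 2 → outlier.
Every other value lies within [-128.76, 3173.56].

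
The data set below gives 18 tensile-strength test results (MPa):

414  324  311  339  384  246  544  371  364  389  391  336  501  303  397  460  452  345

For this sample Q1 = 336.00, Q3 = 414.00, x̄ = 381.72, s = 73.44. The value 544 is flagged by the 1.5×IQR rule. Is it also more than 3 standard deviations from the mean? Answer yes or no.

no

z = (544 − 381.72) / 73.44 = 2.21.
|z| = 2.21 ≤ 3.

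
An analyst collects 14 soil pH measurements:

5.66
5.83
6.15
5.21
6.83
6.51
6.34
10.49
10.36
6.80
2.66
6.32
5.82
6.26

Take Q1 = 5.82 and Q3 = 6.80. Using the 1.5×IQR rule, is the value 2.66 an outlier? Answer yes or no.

IQR = Q3 − Q1 = 6.80 − 5.82 = 0.98.
Lower fence = Q1 − 1.5·IQR = 5.82 − 1.47 = 4.35.
Upper fence = Q3 + 1.5·IQR = 6.80 + 1.47 = 8.27.
2.66 lies below the lower fence.

yes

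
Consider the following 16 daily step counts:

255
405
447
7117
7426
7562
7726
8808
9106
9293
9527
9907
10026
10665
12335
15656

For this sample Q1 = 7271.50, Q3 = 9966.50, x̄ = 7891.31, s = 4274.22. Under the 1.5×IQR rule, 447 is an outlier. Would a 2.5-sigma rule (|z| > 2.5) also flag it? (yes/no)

z = (447 − 7891.31) / 4274.22 = -1.74.
|z| = 1.74 ≤ 2.5.

no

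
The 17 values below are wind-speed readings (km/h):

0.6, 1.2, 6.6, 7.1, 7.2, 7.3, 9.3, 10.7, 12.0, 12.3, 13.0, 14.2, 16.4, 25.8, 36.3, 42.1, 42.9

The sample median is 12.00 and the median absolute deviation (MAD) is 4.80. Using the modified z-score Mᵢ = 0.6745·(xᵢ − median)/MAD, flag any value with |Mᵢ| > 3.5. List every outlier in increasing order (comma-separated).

|Mᵢ| > 3.5 ⇔ |xᵢ − 12.00| > 3.5·4.80/0.6745 = 24.91.
So outliers lie outside [-12.91, 36.91].
42.1: M = 4.23 → outlier.
42.9: M = 4.34 → outlier.

42.1, 42.9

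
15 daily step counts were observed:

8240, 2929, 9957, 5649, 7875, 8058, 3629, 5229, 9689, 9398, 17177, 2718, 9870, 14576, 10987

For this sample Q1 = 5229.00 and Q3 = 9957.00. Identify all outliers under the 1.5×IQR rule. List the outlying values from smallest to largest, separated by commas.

17177

IQR = Q3 − Q1 = 9957.00 − 5229.00 = 4728.00.
Lower fence = Q1 − 1.5·IQR = 5229.00 − 7092.00 = -1863.00.
Upper fence = Q3 + 1.5·IQR = 9957.00 + 7092.00 = 17049.00.
17177 > 17049.00 → outlier.
All remaining values lie within [-1863.00, 17049.00].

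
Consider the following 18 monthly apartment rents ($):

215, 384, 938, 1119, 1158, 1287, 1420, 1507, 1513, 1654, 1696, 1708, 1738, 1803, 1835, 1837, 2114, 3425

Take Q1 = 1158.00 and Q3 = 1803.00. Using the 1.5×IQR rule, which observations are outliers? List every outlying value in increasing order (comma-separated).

IQR = Q3 − Q1 = 1803.00 − 1158.00 = 645.00.
Lower fence = Q1 − 1.5·IQR = 1158.00 − 967.50 = 190.50.
Upper fence = Q3 + 1.5·IQR = 1803.00 + 967.50 = 2770.50.
3425 > 2770.50 → outlier.
All remaining values lie within [190.50, 2770.50].

3425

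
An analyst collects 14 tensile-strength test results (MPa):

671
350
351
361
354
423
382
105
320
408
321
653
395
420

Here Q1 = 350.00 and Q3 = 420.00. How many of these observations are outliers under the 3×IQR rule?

IQR = 70.00; fences at 350.00 − 210.00 = 140.00 and 420.00 + 210.00 = 630.00.
Outside the cutoffs: 105, 653, 671.

3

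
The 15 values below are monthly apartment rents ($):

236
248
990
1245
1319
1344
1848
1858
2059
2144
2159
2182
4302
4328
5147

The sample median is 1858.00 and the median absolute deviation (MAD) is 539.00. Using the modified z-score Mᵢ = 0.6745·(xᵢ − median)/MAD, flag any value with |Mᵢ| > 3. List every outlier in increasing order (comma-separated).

|Mᵢ| > 3 ⇔ |xᵢ − 1858.00| > 3·539.00/0.6745 = 2397.33.
So outliers lie outside [-539.33, 4255.33].
4302: M = 3.06 → outlier.
4328: M = 3.09 → outlier.
5147: M = 4.12 → outlier.

4302, 4328, 5147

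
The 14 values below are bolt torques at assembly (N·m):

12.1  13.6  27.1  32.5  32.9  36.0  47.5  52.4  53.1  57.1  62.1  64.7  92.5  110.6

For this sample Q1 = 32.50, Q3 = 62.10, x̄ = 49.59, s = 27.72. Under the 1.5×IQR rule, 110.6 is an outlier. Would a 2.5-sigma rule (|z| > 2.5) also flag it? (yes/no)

no

z = (110.6 − 49.59) / 27.72 = 2.20.
|z| = 2.20 ≤ 2.5.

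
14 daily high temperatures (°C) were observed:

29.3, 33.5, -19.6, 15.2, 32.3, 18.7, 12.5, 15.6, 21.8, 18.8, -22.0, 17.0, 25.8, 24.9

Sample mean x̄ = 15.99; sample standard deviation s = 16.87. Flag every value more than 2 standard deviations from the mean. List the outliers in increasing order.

-22.0, -19.6

Cutoffs at x̄ ± 2s: 15.99 ± 2·16.87 = [-17.75, 49.73].
-22.0: z = -2.25, |z| > 2 → outlier.
-19.6: z = -2.11, |z| > 2 → outlier.
Every other value lies within [-17.75, 49.73].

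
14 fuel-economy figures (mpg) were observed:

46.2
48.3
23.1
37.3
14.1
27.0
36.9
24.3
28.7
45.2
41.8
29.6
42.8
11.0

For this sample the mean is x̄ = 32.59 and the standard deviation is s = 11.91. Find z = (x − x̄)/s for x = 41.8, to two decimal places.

z = (41.8 − 32.59) / 11.91 = 0.77.

0.77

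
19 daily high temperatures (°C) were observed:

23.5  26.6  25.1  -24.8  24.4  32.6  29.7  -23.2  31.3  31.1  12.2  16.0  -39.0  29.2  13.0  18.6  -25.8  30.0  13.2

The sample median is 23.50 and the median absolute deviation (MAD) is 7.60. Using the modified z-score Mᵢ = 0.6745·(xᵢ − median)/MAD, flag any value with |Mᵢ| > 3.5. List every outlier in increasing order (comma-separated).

-39.0, -25.8, -24.8, -23.2

|Mᵢ| > 3.5 ⇔ |xᵢ − 23.50| > 3.5·7.60/0.6745 = 39.44.
So outliers lie outside [-15.94, 62.94].
-39.0: M = -5.55 → outlier.
-25.8: M = -4.38 → outlier.
-24.8: M = -4.29 → outlier.
-23.2: M = -4.14 → outlier.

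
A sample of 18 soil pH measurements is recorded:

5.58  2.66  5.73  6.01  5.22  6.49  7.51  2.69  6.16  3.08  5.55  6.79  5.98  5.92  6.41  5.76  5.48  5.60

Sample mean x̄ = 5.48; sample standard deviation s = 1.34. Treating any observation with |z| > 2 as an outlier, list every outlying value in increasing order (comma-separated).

2.66, 2.69

Cutoffs at x̄ ± 2s: 5.48 ± 2·1.34 = [2.80, 8.16].
2.66: z = -2.10, |z| > 2 → outlier.
2.69: z = -2.08, |z| > 2 → outlier.
Every other value lies within [2.80, 8.16].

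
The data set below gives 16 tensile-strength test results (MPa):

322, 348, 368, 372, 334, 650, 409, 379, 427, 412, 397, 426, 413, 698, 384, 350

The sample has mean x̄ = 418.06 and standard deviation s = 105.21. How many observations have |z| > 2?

Cutoffs: x̄ ± 2s = [207.64, 628.48].
Outside the cutoffs: 650, 698.

2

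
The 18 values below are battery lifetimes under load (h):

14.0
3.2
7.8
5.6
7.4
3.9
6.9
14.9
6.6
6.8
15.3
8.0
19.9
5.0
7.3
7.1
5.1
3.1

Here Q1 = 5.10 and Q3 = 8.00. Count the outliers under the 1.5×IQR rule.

IQR = 2.90; fences at 5.10 − 4.35 = 0.75 and 8.00 + 4.35 = 12.35.
Outside the cutoffs: 14.0, 14.9, 15.3, 19.9.

4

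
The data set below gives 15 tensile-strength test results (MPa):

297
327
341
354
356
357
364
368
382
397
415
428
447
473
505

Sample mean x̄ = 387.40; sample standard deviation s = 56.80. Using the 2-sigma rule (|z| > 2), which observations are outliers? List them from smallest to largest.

505

Cutoffs at x̄ ± 2s: 387.40 ± 2·56.80 = [273.80, 501.00].
505: z = 2.07, |z| > 2 → outlier.
Every other value lies within [273.80, 501.00].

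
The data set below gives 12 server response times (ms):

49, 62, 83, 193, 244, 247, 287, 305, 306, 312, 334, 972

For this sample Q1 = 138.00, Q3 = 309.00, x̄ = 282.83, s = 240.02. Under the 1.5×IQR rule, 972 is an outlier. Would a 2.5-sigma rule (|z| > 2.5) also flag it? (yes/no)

z = (972 − 282.83) / 240.02 = 2.87.
|z| = 2.87 > 2.5.

yes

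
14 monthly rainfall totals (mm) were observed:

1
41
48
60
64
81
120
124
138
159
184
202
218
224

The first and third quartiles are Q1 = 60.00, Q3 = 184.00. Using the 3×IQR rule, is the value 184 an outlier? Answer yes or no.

IQR = Q3 − Q1 = 184.00 − 60.00 = 124.00.
Lower fence = Q1 − 3·IQR = 60.00 − 372.00 = -312.00.
Upper fence = Q3 + 3·IQR = 184.00 + 372.00 = 556.00.
184 lies within [-312.00, 556.00].

no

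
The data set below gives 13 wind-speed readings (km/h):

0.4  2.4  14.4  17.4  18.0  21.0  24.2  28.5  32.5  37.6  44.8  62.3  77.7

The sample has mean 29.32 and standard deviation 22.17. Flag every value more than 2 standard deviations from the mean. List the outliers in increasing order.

77.7

Cutoffs at x̄ ± 2s: 29.32 ± 2·22.17 = [-15.02, 73.66].
77.7: z = 2.18, |z| > 2 → outlier.
Every other value lies within [-15.02, 73.66].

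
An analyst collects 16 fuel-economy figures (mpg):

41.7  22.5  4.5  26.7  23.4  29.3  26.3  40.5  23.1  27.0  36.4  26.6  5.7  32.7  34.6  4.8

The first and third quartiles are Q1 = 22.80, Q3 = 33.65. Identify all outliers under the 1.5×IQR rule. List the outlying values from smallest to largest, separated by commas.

IQR = Q3 − Q1 = 33.65 − 22.80 = 10.85.
Lower fence = Q1 − 1.5·IQR = 22.80 − 16.275 = 6.525.
Upper fence = Q3 + 1.5·IQR = 33.65 + 16.275 = 49.925.
4.5 < 6.525 → outlier.
4.8 < 6.525 → outlier.
5.7 < 6.525 → outlier.
All remaining values lie within [6.525, 49.925].

4.5, 4.8, 5.7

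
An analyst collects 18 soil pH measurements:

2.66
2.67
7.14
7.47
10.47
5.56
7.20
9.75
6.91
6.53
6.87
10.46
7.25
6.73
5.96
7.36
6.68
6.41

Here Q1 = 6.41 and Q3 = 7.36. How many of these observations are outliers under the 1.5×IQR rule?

5

IQR = 0.95; fences at 6.41 − 1.425 = 4.985 and 7.36 + 1.425 = 8.785.
Outside the cutoffs: 2.66, 2.67, 9.75, 10.46, 10.47.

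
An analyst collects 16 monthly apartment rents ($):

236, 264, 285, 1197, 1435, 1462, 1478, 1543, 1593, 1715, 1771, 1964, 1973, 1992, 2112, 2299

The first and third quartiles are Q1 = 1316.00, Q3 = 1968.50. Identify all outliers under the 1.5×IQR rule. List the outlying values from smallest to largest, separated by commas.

IQR = Q3 − Q1 = 1968.50 − 1316.00 = 652.50.
Lower fence = Q1 − 1.5·IQR = 1316.00 − 978.75 = 337.25.
Upper fence = Q3 + 1.5·IQR = 1968.50 + 978.75 = 2947.25.
236 < 337.25 → outlier.
264 < 337.25 → outlier.
285 < 337.25 → outlier.
All remaining values lie within [337.25, 2947.25].

236, 264, 285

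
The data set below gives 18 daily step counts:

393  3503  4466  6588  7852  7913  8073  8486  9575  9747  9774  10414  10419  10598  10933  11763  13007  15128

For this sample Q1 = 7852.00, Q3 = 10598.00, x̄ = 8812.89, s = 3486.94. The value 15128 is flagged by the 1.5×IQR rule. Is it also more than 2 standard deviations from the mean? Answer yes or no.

z = (15128 − 8812.89) / 3486.94 = 1.81.
|z| = 1.81 ≤ 2.

no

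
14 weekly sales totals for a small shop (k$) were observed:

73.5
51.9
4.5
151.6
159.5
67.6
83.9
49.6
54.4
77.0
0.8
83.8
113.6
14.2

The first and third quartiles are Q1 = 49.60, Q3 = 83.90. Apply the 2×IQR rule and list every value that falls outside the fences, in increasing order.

IQR = Q3 − Q1 = 83.90 − 49.60 = 34.30.
Lower fence = Q1 − 2·IQR = 49.60 − 68.60 = -19.00.
Upper fence = Q3 + 2·IQR = 83.90 + 68.60 = 152.50.
159.5 > 152.50 → outlier.
All remaining values lie within [-19.00, 152.50].

159.5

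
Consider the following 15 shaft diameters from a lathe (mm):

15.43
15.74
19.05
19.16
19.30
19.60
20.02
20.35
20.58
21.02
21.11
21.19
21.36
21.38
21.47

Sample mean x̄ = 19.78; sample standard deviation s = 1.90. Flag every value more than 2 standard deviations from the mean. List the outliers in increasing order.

15.43, 15.74

Cutoffs at x̄ ± 2s: 19.78 ± 2·1.90 = [15.98, 23.58].
15.43: z = -2.29, |z| > 2 → outlier.
15.74: z = -2.13, |z| > 2 → outlier.
Every other value lies within [15.98, 23.58].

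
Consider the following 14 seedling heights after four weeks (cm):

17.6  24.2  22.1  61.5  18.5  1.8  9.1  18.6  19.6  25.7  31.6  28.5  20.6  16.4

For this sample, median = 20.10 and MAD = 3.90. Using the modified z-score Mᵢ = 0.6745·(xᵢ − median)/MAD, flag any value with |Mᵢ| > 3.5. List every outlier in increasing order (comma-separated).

61.5

|Mᵢ| > 3.5 ⇔ |xᵢ − 20.10| > 3.5·3.90/0.6745 = 20.24.
So outliers lie outside [-0.14, 40.34].
61.5: M = 7.16 → outlier.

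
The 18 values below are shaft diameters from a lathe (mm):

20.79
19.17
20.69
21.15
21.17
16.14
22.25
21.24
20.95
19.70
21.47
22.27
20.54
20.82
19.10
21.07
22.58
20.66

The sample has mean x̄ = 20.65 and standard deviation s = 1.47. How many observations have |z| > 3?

1

Cutoffs: x̄ ± 3s = [16.24, 25.06].
Outside the cutoffs: 16.14.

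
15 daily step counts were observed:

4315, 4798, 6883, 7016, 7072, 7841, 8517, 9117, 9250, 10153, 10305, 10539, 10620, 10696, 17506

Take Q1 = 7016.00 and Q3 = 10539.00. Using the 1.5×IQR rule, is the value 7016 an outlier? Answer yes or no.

no

IQR = Q3 − Q1 = 10539.00 − 7016.00 = 3523.00.
Lower fence = Q1 − 1.5·IQR = 7016.00 − 5284.50 = 1731.50.
Upper fence = Q3 + 1.5·IQR = 10539.00 + 5284.50 = 15823.50.
7016 lies within [1731.50, 15823.50].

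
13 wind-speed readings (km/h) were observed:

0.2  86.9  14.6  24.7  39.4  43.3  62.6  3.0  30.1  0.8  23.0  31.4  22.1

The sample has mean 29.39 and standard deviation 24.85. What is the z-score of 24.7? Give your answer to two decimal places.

z = (24.7 − 29.39) / 24.85 = -0.19.

-0.19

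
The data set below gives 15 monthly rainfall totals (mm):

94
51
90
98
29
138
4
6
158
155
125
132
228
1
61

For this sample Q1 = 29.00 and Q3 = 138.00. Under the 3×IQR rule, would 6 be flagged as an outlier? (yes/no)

no

IQR = Q3 − Q1 = 138.00 − 29.00 = 109.00.
Lower fence = Q1 − 3·IQR = 29.00 − 327.00 = -298.00.
Upper fence = Q3 + 3·IQR = 138.00 + 327.00 = 465.00.
6 lies within [-298.00, 465.00].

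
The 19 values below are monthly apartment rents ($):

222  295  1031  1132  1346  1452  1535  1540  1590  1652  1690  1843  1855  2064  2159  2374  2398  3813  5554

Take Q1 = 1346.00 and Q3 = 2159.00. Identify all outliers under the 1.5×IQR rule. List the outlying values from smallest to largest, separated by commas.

3813, 5554

IQR = Q3 − Q1 = 2159.00 − 1346.00 = 813.00.
Lower fence = Q1 − 1.5·IQR = 1346.00 − 1219.50 = 126.50.
Upper fence = Q3 + 1.5·IQR = 2159.00 + 1219.50 = 3378.50.
3813 > 3378.50 → outlier.
5554 > 3378.50 → outlier.
All remaining values lie within [126.50, 3378.50].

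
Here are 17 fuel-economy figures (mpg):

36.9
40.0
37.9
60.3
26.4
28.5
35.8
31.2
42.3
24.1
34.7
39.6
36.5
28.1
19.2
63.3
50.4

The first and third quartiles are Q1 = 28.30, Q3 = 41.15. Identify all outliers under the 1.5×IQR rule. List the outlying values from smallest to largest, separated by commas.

63.3

IQR = Q3 − Q1 = 41.15 − 28.30 = 12.85.
Lower fence = Q1 − 1.5·IQR = 28.30 − 19.275 = 9.025.
Upper fence = Q3 + 1.5·IQR = 41.15 + 19.275 = 60.425.
63.3 > 60.425 → outlier.
All remaining values lie within [9.025, 60.425].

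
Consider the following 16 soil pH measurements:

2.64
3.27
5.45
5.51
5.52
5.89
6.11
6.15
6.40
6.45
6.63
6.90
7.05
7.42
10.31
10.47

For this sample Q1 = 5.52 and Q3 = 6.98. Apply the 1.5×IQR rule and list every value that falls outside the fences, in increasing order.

IQR = Q3 − Q1 = 6.98 − 5.52 = 1.46.
Lower fence = Q1 − 1.5·IQR = 5.52 − 2.19 = 3.33.
Upper fence = Q3 + 1.5·IQR = 6.98 + 2.19 = 9.17.
2.64 < 3.33 → outlier.
3.27 < 3.33 → outlier.
10.31 > 9.17 → outlier.
10.47 > 9.17 → outlier.
All remaining values lie within [3.33, 9.17].

2.64, 3.27, 10.31, 10.47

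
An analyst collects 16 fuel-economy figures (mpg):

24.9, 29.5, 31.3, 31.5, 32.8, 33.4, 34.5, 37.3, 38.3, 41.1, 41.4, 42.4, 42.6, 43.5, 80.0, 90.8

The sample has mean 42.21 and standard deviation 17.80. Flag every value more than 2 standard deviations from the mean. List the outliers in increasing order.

80.0, 90.8

Cutoffs at x̄ ± 2s: 42.21 ± 2·17.80 = [6.61, 77.81].
80.0: z = 2.12, |z| > 2 → outlier.
90.8: z = 2.73, |z| > 2 → outlier.
Every other value lies within [6.61, 77.81].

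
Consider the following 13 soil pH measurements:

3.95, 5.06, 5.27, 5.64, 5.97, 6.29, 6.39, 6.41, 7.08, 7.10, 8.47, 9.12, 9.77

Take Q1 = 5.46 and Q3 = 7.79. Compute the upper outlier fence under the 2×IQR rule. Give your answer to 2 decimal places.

IQR = Q3 − Q1 = 7.79 − 5.46 = 2.33.
Lower fence = Q1 − 2·IQR = 5.46 − 4.66 = 0.80.
Upper fence = Q3 + 2·IQR = 7.79 + 4.66 = 12.45.

12.45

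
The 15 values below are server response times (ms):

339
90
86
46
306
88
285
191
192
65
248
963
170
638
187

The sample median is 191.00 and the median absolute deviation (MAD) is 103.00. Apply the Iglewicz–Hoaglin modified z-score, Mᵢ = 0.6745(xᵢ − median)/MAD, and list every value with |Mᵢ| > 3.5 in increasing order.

963

|Mᵢ| > 3.5 ⇔ |xᵢ − 191.00| > 3.5·103.00/0.6745 = 534.47.
So outliers lie outside [-343.47, 725.47].
963: M = 5.06 → outlier.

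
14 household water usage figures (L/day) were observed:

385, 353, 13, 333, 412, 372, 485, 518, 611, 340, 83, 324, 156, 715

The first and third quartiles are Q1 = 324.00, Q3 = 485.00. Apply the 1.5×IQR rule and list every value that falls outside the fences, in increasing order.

IQR = Q3 − Q1 = 485.00 − 324.00 = 161.00.
Lower fence = Q1 − 1.5·IQR = 324.00 − 241.50 = 82.50.
Upper fence = Q3 + 1.5·IQR = 485.00 + 241.50 = 726.50.
13 < 82.50 → outlier.
All remaining values lie within [82.50, 726.50].

13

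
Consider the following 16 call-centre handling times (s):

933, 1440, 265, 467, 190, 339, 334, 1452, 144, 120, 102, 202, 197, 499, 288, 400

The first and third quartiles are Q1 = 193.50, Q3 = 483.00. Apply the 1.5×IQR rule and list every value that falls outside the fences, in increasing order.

933, 1440, 1452

IQR = Q3 − Q1 = 483.00 − 193.50 = 289.50.
Lower fence = Q1 − 1.5·IQR = 193.50 − 434.25 = -240.75.
Upper fence = Q3 + 1.5·IQR = 483.00 + 434.25 = 917.25.
933 > 917.25 → outlier.
1440 > 917.25 → outlier.
1452 > 917.25 → outlier.
All remaining values lie within [-240.75, 917.25].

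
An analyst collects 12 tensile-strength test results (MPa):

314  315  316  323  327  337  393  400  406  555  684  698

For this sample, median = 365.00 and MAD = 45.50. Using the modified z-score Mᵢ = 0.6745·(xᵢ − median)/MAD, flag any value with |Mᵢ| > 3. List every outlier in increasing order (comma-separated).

|Mᵢ| > 3 ⇔ |xᵢ − 365.00| > 3·45.50/0.6745 = 202.37.
So outliers lie outside [162.63, 567.37].
684: M = 4.73 → outlier.
698: M = 4.94 → outlier.

684, 698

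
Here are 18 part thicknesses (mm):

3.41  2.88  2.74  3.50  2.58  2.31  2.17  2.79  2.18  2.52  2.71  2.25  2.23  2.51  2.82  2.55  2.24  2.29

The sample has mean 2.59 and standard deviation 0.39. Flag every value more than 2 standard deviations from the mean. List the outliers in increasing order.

Cutoffs at x̄ ± 2s: 2.59 ± 2·0.39 = [1.81, 3.37].
3.41: z = 2.10, |z| > 2 → outlier.
3.50: z = 2.33, |z| > 2 → outlier.
Every other value lies within [1.81, 3.37].

3.41, 3.50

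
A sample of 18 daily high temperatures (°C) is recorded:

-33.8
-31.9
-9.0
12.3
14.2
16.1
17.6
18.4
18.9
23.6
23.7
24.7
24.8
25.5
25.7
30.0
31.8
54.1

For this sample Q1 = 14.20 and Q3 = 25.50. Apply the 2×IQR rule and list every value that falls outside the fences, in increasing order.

IQR = Q3 − Q1 = 25.50 − 14.20 = 11.30.
Lower fence = Q1 − 2·IQR = 14.20 − 22.60 = -8.40.
Upper fence = Q3 + 2·IQR = 25.50 + 22.60 = 48.10.
-33.8 < -8.40 → outlier.
-31.9 < -8.40 → outlier.
-9.0 < -8.40 → outlier.
54.1 > 48.10 → outlier.
All remaining values lie within [-8.40, 48.10].

-33.8, -31.9, -9.0, 54.1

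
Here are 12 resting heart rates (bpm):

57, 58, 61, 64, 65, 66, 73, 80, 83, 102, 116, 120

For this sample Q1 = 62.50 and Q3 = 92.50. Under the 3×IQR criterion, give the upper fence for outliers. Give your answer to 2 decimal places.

182.50

IQR = Q3 − Q1 = 92.50 − 62.50 = 30.00.
Lower fence = Q1 − 3·IQR = 62.50 − 90.00 = -27.50.
Upper fence = Q3 + 3·IQR = 92.50 + 90.00 = 182.50.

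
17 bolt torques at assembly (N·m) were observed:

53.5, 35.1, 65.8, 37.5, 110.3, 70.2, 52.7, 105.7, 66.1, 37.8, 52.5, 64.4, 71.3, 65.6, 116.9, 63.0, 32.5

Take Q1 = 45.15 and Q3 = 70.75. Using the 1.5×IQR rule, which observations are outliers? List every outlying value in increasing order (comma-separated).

110.3, 116.9

IQR = Q3 − Q1 = 70.75 − 45.15 = 25.60.
Lower fence = Q1 − 1.5·IQR = 45.15 − 38.40 = 6.75.
Upper fence = Q3 + 1.5·IQR = 70.75 + 38.40 = 109.15.
110.3 > 109.15 → outlier.
116.9 > 109.15 → outlier.
All remaining values lie within [6.75, 109.15].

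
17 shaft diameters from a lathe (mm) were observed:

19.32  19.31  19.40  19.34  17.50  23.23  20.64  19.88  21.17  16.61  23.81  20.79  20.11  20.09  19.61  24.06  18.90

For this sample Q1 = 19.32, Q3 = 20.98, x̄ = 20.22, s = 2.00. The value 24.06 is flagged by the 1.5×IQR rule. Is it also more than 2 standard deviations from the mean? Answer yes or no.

z = (24.06 − 20.22) / 2.00 = 1.92.
|z| = 1.92 ≤ 2.

no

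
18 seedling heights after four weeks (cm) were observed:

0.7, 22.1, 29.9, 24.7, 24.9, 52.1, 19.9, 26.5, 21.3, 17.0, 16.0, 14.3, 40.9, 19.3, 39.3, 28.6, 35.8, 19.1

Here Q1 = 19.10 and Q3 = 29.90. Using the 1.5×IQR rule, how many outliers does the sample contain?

IQR = 10.80; fences at 19.10 − 16.20 = 2.90 and 29.90 + 16.20 = 46.10.
Outside the cutoffs: 0.7, 52.1.

2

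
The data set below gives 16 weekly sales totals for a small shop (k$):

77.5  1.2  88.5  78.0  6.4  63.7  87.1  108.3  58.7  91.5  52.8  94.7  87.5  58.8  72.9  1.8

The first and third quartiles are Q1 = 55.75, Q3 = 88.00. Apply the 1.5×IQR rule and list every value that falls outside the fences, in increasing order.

1.2, 1.8, 6.4

IQR = Q3 − Q1 = 88.00 − 55.75 = 32.25.
Lower fence = Q1 − 1.5·IQR = 55.75 − 48.375 = 7.375.
Upper fence = Q3 + 1.5·IQR = 88.00 + 48.375 = 136.375.
1.2 < 7.375 → outlier.
1.8 < 7.375 → outlier.
6.4 < 7.375 → outlier.
All remaining values lie within [7.375, 136.375].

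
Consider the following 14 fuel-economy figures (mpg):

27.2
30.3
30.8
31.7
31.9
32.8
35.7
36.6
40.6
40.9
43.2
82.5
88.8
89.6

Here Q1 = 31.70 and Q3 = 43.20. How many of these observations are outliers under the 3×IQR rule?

3

IQR = 11.50; fences at 31.70 − 34.50 = -2.80 and 43.20 + 34.50 = 77.70.
Outside the cutoffs: 82.5, 88.8, 89.6.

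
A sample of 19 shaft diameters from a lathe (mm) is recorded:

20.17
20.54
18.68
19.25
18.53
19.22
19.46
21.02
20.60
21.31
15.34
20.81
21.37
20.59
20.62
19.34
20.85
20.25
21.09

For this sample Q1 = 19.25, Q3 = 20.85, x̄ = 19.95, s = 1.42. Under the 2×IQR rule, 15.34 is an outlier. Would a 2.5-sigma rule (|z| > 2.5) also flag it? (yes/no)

z = (15.34 − 19.95) / 1.42 = -3.25.
|z| = 3.25 > 2.5.

yes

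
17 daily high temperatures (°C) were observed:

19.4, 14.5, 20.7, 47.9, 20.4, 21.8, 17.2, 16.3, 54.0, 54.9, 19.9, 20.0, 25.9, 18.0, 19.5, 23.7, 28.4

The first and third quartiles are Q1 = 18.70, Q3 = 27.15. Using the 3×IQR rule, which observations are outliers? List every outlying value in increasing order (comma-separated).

54.0, 54.9

IQR = Q3 − Q1 = 27.15 − 18.70 = 8.45.
Lower fence = Q1 − 3·IQR = 18.70 − 25.35 = -6.65.
Upper fence = Q3 + 3·IQR = 27.15 + 25.35 = 52.50.
54.0 > 52.50 → outlier.
54.9 > 52.50 → outlier.
All remaining values lie within [-6.65, 52.50].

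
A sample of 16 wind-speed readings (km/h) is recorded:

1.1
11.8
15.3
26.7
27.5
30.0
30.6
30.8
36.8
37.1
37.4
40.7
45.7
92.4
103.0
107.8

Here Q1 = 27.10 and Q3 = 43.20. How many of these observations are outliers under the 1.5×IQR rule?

IQR = 16.10; fences at 27.10 − 24.15 = 2.95 and 43.20 + 24.15 = 67.35.
Outside the cutoffs: 1.1, 92.4, 103.0, 107.8.

4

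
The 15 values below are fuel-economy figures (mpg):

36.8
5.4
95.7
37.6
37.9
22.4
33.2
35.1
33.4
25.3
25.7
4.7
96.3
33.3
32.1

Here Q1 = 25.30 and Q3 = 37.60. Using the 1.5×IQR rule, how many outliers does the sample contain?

4

IQR = 12.30; fences at 25.30 − 18.45 = 6.85 and 37.60 + 18.45 = 56.05.
Outside the cutoffs: 4.7, 5.4, 95.7, 96.3.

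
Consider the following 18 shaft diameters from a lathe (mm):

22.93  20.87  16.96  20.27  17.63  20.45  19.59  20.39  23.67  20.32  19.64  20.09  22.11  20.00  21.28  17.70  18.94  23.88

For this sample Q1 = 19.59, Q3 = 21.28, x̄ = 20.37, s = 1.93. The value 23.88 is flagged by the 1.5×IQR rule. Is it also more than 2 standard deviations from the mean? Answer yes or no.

no

z = (23.88 − 20.37) / 1.93 = 1.82.
|z| = 1.82 ≤ 2.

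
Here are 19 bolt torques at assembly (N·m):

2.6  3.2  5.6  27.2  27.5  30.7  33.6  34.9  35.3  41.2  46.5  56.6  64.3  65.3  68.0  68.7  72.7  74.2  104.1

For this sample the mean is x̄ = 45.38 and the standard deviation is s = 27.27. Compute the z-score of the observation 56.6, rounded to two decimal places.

0.41

z = (56.6 − 45.38) / 27.27 = 0.41.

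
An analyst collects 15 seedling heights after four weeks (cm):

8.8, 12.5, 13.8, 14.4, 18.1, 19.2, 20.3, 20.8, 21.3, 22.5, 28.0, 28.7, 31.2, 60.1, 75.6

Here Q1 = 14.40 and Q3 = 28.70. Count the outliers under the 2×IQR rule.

IQR = 14.30; fences at 14.40 − 28.60 = -14.20 and 28.70 + 28.60 = 57.30.
Outside the cutoffs: 60.1, 75.6.

2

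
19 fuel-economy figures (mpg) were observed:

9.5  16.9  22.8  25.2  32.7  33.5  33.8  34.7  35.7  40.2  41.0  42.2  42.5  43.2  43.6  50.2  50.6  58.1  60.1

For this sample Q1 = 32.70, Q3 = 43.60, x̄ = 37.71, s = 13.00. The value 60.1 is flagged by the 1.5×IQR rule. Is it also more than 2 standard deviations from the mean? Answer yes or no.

z = (60.1 − 37.71) / 13.00 = 1.72.
|z| = 1.72 ≤ 2.

no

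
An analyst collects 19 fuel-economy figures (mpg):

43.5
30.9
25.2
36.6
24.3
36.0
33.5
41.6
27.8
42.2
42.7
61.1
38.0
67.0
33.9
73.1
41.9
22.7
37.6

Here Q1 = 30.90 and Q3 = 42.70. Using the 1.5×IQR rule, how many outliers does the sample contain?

3

IQR = 11.80; fences at 30.90 − 17.70 = 13.20 and 42.70 + 17.70 = 60.40.
Outside the cutoffs: 61.1, 67.0, 73.1.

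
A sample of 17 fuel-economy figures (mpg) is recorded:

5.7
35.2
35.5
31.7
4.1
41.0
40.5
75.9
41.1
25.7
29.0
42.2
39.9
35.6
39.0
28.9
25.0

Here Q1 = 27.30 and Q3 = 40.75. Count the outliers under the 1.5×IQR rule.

3

IQR = 13.45; fences at 27.30 − 20.175 = 7.125 and 40.75 + 20.175 = 60.925.
Outside the cutoffs: 4.1, 5.7, 75.9.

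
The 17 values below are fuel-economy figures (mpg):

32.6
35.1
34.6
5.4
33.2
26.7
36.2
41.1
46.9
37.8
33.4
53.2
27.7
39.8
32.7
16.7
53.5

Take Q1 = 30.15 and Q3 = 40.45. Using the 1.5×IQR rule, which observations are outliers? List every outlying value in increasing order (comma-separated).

IQR = Q3 − Q1 = 40.45 − 30.15 = 10.30.
Lower fence = Q1 − 1.5·IQR = 30.15 − 15.45 = 14.70.
Upper fence = Q3 + 1.5·IQR = 40.45 + 15.45 = 55.90.
5.4 < 14.70 → outlier.
All remaining values lie within [14.70, 55.90].

5.4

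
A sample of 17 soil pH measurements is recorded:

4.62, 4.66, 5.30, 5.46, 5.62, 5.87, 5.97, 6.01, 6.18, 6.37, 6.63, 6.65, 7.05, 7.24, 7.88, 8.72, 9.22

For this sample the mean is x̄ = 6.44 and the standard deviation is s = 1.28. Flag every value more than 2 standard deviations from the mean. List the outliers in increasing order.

9.22

Cutoffs at x̄ ± 2s: 6.44 ± 2·1.28 = [3.88, 9.00].
9.22: z = 2.17, |z| > 2 → outlier.
Every other value lies within [3.88, 9.00].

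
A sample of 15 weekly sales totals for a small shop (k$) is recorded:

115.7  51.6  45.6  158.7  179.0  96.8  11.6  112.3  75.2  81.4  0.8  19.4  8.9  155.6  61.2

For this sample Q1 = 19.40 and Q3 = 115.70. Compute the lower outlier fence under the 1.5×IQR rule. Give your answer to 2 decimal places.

-125.05

IQR = Q3 − Q1 = 115.70 − 19.40 = 96.30.
Lower fence = Q1 − 1.5·IQR = 19.40 − 144.45 = -125.05.
Upper fence = Q3 + 1.5·IQR = 115.70 + 144.45 = 260.15.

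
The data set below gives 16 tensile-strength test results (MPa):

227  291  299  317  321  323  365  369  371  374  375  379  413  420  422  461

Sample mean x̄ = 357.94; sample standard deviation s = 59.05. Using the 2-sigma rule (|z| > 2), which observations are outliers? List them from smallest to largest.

227

Cutoffs at x̄ ± 2s: 357.94 ± 2·59.05 = [239.84, 476.04].
227: z = -2.22, |z| > 2 → outlier.
Every other value lies within [239.84, 476.04].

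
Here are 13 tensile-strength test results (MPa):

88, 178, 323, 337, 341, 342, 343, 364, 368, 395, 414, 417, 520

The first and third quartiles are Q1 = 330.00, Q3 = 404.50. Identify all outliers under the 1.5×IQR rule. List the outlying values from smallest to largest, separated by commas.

88, 178, 520

IQR = Q3 − Q1 = 404.50 − 330.00 = 74.50.
Lower fence = Q1 − 1.5·IQR = 330.00 − 111.75 = 218.25.
Upper fence = Q3 + 1.5·IQR = 404.50 + 111.75 = 516.25.
88 < 218.25 → outlier.
178 < 218.25 → outlier.
520 > 516.25 → outlier.
All remaining values lie within [218.25, 516.25].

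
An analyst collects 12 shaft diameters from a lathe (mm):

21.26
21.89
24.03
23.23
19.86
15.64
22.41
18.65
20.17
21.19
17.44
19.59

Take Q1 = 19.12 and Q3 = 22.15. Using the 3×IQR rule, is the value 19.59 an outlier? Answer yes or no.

no

IQR = Q3 − Q1 = 22.15 − 19.12 = 3.03.
Lower fence = Q1 − 3·IQR = 19.12 − 9.09 = 10.03.
Upper fence = Q3 + 3·IQR = 22.15 + 9.09 = 31.24.
19.59 lies within [10.03, 31.24].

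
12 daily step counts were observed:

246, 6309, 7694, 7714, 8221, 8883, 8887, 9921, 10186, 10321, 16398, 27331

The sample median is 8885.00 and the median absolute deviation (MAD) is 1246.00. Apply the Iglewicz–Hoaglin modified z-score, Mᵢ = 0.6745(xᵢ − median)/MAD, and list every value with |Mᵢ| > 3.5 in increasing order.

246, 16398, 27331

|Mᵢ| > 3.5 ⇔ |xᵢ − 8885.00| > 3.5·1246.00/0.6745 = 6465.53.
So outliers lie outside [2419.47, 15350.53].
246: M = -4.68 → outlier.
16398: M = 4.07 → outlier.
27331: M = 9.99 → outlier.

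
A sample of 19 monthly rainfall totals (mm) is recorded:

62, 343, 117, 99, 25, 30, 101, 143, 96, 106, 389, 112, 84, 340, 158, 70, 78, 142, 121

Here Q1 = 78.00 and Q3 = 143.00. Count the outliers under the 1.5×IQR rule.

IQR = 65.00; fences at 78.00 − 97.50 = -19.50 and 143.00 + 97.50 = 240.50.
Outside the cutoffs: 340, 343, 389.

3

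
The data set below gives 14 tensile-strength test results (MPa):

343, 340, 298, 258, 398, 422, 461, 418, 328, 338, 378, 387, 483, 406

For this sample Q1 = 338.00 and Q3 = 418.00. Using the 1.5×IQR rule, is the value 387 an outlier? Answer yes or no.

IQR = Q3 − Q1 = 418.00 − 338.00 = 80.00.
Lower fence = Q1 − 1.5·IQR = 338.00 − 120.00 = 218.00.
Upper fence = Q3 + 1.5·IQR = 418.00 + 120.00 = 538.00.
387 lies within [218.00, 538.00].

no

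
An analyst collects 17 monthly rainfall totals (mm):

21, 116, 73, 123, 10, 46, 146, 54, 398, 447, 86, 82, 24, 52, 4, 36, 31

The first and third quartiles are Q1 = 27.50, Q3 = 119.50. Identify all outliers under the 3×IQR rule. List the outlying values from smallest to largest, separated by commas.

398, 447

IQR = Q3 − Q1 = 119.50 − 27.50 = 92.00.
Lower fence = Q1 − 3·IQR = 27.50 − 276.00 = -248.50.
Upper fence = Q3 + 3·IQR = 119.50 + 276.00 = 395.50.
398 > 395.50 → outlier.
447 > 395.50 → outlier.
All remaining values lie within [-248.50, 395.50].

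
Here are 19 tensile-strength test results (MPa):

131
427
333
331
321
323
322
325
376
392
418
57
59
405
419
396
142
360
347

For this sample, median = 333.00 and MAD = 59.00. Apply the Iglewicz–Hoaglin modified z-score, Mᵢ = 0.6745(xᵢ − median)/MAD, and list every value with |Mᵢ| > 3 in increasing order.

|Mᵢ| > 3 ⇔ |xᵢ − 333.00| > 3·59.00/0.6745 = 262.42.
So outliers lie outside [70.58, 595.42].
57: M = -3.16 → outlier.
59: M = -3.13 → outlier.

57, 59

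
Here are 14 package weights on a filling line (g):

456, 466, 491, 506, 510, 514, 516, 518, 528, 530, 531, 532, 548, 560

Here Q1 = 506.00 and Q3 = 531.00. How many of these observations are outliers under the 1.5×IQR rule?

2

IQR = 25.00; fences at 506.00 − 37.50 = 468.50 and 531.00 + 37.50 = 568.50.
Outside the cutoffs: 456, 466.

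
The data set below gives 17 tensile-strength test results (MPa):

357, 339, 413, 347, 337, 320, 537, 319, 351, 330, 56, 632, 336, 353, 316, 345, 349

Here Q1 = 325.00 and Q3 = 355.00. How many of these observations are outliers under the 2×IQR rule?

IQR = 30.00; fences at 325.00 − 60.00 = 265.00 and 355.00 + 60.00 = 415.00.
Outside the cutoffs: 56, 537, 632.

3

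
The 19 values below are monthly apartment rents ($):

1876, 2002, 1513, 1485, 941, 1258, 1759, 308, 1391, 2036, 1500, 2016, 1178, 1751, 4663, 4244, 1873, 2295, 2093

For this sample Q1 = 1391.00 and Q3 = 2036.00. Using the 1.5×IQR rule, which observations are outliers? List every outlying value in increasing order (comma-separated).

308, 4244, 4663

IQR = Q3 − Q1 = 2036.00 − 1391.00 = 645.00.
Lower fence = Q1 − 1.5·IQR = 1391.00 − 967.50 = 423.50.
Upper fence = Q3 + 1.5·IQR = 2036.00 + 967.50 = 3003.50.
308 < 423.50 → outlier.
4244 > 3003.50 → outlier.
4663 > 3003.50 → outlier.
All remaining values lie within [423.50, 3003.50].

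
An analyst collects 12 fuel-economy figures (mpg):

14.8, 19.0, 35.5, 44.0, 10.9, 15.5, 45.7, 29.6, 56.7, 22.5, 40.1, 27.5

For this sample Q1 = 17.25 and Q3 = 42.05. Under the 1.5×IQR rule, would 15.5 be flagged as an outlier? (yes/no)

IQR = Q3 − Q1 = 42.05 − 17.25 = 24.80.
Lower fence = Q1 − 1.5·IQR = 17.25 − 37.20 = -19.95.
Upper fence = Q3 + 1.5·IQR = 42.05 + 37.20 = 79.25.
15.5 lies within [-19.95, 79.25].

no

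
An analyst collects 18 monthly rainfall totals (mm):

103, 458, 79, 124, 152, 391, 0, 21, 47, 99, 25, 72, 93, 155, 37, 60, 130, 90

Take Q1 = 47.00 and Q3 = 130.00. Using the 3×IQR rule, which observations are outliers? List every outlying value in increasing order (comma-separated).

IQR = Q3 − Q1 = 130.00 − 47.00 = 83.00.
Lower fence = Q1 − 3·IQR = 47.00 − 249.00 = -202.00.
Upper fence = Q3 + 3·IQR = 130.00 + 249.00 = 379.00.
391 > 379.00 → outlier.
458 > 379.00 → outlier.
All remaining values lie within [-202.00, 379.00].

391, 458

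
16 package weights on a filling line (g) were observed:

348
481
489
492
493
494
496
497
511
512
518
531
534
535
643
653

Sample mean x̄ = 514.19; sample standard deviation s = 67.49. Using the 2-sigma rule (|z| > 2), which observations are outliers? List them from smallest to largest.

348, 653

Cutoffs at x̄ ± 2s: 514.19 ± 2·67.49 = [379.21, 649.17].
348: z = -2.46, |z| > 2 → outlier.
653: z = 2.06, |z| > 2 → outlier.
Every other value lies within [379.21, 649.17].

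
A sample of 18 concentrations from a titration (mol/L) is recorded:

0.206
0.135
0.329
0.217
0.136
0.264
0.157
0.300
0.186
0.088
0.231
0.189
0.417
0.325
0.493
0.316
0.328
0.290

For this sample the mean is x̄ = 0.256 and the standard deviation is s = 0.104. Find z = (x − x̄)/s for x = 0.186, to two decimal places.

-0.67

z = (0.186 − 0.256) / 0.104 = -0.67.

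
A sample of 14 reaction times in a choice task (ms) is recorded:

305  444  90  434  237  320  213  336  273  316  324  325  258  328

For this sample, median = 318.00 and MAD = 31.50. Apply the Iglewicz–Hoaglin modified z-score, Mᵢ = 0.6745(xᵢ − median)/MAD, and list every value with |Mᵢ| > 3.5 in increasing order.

|Mᵢ| > 3.5 ⇔ |xᵢ − 318.00| > 3.5·31.50/0.6745 = 163.45.
So outliers lie outside [154.55, 481.45].
90: M = -4.88 → outlier.

90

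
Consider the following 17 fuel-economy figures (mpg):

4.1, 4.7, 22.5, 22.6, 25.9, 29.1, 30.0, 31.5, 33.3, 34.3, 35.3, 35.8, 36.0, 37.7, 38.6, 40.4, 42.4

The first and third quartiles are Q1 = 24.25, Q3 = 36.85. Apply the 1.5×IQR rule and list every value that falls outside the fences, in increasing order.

4.1, 4.7

IQR = Q3 − Q1 = 36.85 − 24.25 = 12.60.
Lower fence = Q1 − 1.5·IQR = 24.25 − 18.90 = 5.35.
Upper fence = Q3 + 1.5·IQR = 36.85 + 18.90 = 55.75.
4.1 < 5.35 → outlier.
4.7 < 5.35 → outlier.
All remaining values lie within [5.35, 55.75].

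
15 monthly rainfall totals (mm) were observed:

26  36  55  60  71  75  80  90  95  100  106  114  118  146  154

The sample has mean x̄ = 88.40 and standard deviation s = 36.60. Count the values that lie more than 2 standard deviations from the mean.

0

Cutoffs: x̄ ± 2s = [15.20, 161.60].
Every value lies within the cutoffs.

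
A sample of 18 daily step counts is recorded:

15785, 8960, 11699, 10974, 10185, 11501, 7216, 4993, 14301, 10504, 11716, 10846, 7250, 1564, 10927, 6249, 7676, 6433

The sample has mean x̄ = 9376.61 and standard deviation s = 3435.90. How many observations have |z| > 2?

Cutoffs: x̄ ± 2s = [2504.81, 16248.41].
Outside the cutoffs: 1564.

1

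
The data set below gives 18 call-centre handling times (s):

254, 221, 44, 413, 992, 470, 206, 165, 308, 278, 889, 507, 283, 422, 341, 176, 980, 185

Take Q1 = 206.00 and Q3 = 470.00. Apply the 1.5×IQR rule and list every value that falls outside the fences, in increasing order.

889, 980, 992

IQR = Q3 − Q1 = 470.00 − 206.00 = 264.00.
Lower fence = Q1 − 1.5·IQR = 206.00 − 396.00 = -190.00.
Upper fence = Q3 + 1.5·IQR = 470.00 + 396.00 = 866.00.
889 > 866.00 → outlier.
980 > 866.00 → outlier.
992 > 866.00 → outlier.
All remaining values lie within [-190.00, 866.00].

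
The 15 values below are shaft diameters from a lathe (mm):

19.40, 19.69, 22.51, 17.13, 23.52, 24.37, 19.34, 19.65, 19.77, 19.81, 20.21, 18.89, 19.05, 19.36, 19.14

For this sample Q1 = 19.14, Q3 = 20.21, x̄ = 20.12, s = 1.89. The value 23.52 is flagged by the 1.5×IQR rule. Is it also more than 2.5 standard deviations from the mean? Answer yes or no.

z = (23.52 − 20.12) / 1.89 = 1.80.
|z| = 1.80 ≤ 2.5.

no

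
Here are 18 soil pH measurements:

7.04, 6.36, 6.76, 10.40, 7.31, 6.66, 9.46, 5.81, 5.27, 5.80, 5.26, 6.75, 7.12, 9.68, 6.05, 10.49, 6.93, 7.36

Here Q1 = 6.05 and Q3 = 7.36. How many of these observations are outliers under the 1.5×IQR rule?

IQR = 1.31; fences at 6.05 − 1.965 = 4.085 and 7.36 + 1.965 = 9.325.
Outside the cutoffs: 9.46, 9.68, 10.40, 10.49.

4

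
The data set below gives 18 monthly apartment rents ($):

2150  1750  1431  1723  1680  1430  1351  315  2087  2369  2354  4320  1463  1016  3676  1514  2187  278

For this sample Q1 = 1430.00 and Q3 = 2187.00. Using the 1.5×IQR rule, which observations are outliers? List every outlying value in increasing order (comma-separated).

278, 3676, 4320

IQR = Q3 − Q1 = 2187.00 − 1430.00 = 757.00.
Lower fence = Q1 − 1.5·IQR = 1430.00 − 1135.50 = 294.50.
Upper fence = Q3 + 1.5·IQR = 2187.00 + 1135.50 = 3322.50.
278 < 294.50 → outlier.
3676 > 3322.50 → outlier.
4320 > 3322.50 → outlier.
All remaining values lie within [294.50, 3322.50].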